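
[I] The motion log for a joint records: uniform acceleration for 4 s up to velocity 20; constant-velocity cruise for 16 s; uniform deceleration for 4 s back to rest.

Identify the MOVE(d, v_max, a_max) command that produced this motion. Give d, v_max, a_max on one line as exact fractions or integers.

a_max = 20/4 = 5
d_a = ½·20·4 = 40; d_c = 20·16 = 320
d = 2·40 + 320 = 400
t_c = 16 > 0 → v_max = v_peak = 20

d=400 v_max=20 a_max=5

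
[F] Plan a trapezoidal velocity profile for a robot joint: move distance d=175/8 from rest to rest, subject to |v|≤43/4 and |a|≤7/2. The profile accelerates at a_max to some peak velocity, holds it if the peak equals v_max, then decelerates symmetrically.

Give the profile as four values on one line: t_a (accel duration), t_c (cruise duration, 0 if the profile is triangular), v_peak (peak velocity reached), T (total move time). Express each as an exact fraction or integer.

t_a=5/2 t_c=0 v_peak=35/4 T=5

vₘ²/aₘ = (43/4)²/(7/2) = 1849/56
175/8 < 1849/56 so t_c = 0
v_peak = √(175/8·7/2) = √(1225/16) = 35/4
t_a = (35/4)/(7/2) = 5/2; t_c = 0
T = 2·5/2 = 5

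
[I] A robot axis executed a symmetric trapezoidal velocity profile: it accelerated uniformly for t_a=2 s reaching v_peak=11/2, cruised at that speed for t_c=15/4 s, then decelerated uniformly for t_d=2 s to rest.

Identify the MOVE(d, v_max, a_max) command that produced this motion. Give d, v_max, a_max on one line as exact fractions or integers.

d=253/8 v_max=11/2 a_max=11/4

a_max = (11/2)/2 = 11/4
d_a = ½·11/2·2 = 11/2; d_c = 11/2·15/4 = 165/8
d = 2·11/2 + 165/8 = 253/8
t_c = 15/4 > 0 → v_max = v_peak = 11/2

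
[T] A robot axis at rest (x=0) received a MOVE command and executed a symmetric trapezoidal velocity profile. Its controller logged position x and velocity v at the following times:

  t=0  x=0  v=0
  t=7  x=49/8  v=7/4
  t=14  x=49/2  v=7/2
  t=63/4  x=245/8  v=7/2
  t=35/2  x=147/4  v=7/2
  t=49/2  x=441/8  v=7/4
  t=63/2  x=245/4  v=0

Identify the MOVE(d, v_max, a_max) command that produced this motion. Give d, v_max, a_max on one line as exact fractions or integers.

final state: t=63/2, x=245/4, v=0 → d = 245/4
a_max = (7/4−0)/(7−0) = 1/4
max v = 7/2 over t∈[14,35/2] → v_max = 7/2
check: 7/2·(14+7/2) = 245/4 ✓

d=245/4 v_max=7/2 a_max=1/4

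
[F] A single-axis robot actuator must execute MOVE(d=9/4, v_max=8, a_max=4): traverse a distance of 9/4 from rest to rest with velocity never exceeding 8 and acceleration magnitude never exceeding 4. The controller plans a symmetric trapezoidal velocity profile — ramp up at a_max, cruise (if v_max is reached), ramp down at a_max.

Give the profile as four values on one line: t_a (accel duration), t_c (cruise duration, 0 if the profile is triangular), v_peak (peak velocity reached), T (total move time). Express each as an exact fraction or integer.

vₘ²/aₘ = 8²/4 = 16
9/4 < 16 → triangular
v_peak = √(9/4·4) = √9 = 3
t_a = 3/4; t_c = 0
T = 2·3/4 = 3/2

t_a=3/4 t_c=0 v_peak=3 T=3/2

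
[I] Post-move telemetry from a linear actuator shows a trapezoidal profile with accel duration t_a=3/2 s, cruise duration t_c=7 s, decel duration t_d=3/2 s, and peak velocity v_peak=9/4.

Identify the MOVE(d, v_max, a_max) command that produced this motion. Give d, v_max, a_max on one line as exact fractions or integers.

d=153/8 v_max=9/4 a_max=3/2

a_max = (9/4)/(3/2) = 3/2
d_a = ½·9/4·3/2 = 27/16; d_c = 9/4·7 = 63/4
d = 2·27/16 + 63/4 = 153/8
t_c = 7 > 0 → v_max = v_peak = 9/4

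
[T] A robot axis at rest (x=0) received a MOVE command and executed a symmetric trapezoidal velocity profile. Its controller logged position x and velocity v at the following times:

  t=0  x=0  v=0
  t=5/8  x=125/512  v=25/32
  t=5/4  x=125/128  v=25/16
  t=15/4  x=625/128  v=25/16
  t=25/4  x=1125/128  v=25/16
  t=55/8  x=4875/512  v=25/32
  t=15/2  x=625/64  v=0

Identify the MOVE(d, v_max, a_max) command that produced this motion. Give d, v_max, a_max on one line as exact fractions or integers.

final state: t=15/2, x=625/64, v=0 → d = 625/64
a_max = (25/32−0)/(5/8−0) = 5/4
max v = 25/16 over t∈[5/4,25/4] → v_max = 25/16
check: 25/16·(5/4+5) = 625/64 ✓

d=625/64 v_max=25/16 a_max=5/4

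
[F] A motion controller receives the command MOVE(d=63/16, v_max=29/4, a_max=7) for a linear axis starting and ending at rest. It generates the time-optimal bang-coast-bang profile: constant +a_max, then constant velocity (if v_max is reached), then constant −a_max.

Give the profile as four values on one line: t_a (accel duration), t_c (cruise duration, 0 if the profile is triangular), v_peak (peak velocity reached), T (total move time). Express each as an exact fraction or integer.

t_a=3/4 t_c=0 v_peak=21/4 T=3/2

v_max²/a_max = (29/4)²/7 = 841/112
63/16 < 841/112 → triangular
v_peak = √(63/16·7) = √(441/16) = 21/4
t_a = (21/4)/7 = 3/4; t_c = 0
T = 2·3/4 = 3/2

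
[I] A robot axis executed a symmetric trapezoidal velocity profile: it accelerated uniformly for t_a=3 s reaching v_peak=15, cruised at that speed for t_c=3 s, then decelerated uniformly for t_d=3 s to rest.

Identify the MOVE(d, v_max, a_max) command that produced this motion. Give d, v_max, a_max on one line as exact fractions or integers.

a_max = 15/3 = 5
d_a = ½·15·3 = 45/2; d_c = 15·3 = 45
d = 2·45/2 + 45 = 90
t_c = 3 > 0 ⇒ limit active, v_max = 15

d=90 v_max=15 a_max=5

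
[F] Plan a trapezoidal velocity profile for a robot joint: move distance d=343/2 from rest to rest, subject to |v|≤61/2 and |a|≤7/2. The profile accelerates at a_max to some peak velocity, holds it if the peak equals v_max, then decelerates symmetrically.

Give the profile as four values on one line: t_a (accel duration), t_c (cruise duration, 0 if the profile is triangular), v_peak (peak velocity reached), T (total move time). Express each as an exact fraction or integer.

(v_max)²/a_max = (61/2)²/(7/2) = 3721/14
343/2 < 3721/14 ⇒ no cruise
v_peak = √(343/2·7/2) = √(2401/4) = 49/2
t_a = (49/2)/(7/2) = 7; t_c = 0
T = 2·7 = 14

t_a=7 t_c=0 v_peak=49/2 T=14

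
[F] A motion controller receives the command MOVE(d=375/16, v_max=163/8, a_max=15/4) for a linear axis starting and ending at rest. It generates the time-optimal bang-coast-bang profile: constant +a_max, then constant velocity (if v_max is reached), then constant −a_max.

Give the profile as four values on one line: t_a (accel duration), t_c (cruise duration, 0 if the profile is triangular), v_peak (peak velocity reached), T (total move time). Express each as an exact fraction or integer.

(v_max)²/a_max = (163/8)²/(15/4) = 26569/240
375/16 < 26569/240 so t_c = 0
v_peak = √(375/16·15/4) = √(5625/64) = 75/8
t_a = (75/8)/(15/4) = 5/2; t_c = 0
T = 2·5/2 = 5

t_a=5/2 t_c=0 v_peak=75/8 T=5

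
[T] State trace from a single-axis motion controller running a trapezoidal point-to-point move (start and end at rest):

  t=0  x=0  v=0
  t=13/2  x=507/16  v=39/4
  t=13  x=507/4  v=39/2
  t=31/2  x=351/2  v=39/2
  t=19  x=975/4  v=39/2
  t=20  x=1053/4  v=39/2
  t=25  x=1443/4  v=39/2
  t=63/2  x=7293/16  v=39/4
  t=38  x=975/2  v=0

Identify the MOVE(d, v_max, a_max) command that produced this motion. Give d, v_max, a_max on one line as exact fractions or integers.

d=975/2 v_max=39/2 a_max=3/2

final state: t=38, x=975/2, v=0 → d = 975/2
a_max = (39/4−0)/(13/2−0) = 3/2
max v = 39/2 over t∈[13,25] → v_max = 39/2
check: 39/2·(13+12) = 975/2 ✓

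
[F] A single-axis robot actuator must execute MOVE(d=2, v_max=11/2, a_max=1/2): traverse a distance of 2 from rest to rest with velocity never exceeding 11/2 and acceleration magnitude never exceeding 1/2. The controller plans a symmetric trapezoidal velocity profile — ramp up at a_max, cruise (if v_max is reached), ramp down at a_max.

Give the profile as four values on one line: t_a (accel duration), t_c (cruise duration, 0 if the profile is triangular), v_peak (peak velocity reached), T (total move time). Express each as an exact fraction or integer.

t_a=2 t_c=0 v_peak=1 T=4

vₘ²/aₘ = (11/2)²/(1/2) = 121/2
2 < 121/2 → triangular
v_peak = √(2·1/2) = √1 = 1
t_a = 1/(1/2) = 2; t_c = 0
T = 2·2 = 4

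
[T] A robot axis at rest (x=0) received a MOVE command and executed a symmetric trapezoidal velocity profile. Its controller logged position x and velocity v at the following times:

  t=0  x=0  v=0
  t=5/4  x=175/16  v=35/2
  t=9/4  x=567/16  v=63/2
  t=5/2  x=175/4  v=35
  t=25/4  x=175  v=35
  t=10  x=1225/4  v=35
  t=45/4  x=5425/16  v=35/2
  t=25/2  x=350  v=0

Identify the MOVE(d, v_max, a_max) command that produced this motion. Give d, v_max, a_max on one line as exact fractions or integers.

final state: t=25/2, x=350, v=0 → d = 350
a_max = (35/2−0)/(5/4−0) = 14
max v = 35 over t∈[5/2,10] → v_max = 35
check: 35·(5/2+15/2) = 350 ✓

d=350 v_max=35 a_max=14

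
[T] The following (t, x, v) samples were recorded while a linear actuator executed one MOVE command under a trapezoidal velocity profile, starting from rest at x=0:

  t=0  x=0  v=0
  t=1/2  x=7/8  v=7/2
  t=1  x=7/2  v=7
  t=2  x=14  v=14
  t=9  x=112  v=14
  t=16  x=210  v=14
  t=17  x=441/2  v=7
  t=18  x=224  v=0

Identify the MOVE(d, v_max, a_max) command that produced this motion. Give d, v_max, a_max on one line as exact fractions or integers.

final state: t=18, x=224, v=0 → d = 224
a_max = (7/2−0)/(1/2−0) = 7
max v = 14 over t∈[2,16] → v_max = 14
check: 14·(2+14) = 224 ✓

d=224 v_max=14 a_max=7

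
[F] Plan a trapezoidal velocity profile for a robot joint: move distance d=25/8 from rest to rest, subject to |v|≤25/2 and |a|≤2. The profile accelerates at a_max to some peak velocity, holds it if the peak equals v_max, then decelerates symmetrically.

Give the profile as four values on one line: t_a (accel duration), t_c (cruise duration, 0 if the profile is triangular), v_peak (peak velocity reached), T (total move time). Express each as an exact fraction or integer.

t_a=5/4 t_c=0 v_peak=5/2 T=5/2

v_max²/a_max = (25/2)²/2 = 625/8
25/8 < 625/8 → triangular
v_peak = √(25/8·2) = √(25/4) = 5/2
t_a = (5/2)/2 = 5/4; t_c = 0
T = 2·5/4 = 5/2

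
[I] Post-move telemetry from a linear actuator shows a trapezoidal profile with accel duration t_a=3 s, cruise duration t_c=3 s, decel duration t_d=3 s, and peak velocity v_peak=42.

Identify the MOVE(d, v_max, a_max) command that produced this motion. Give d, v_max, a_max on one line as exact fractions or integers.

a_max = 42/3 = 14
d_a = ½·42·3 = 63; d_c = 42·3 = 126
d = 2·63 + 126 = 252
t_c = 3 > 0 → v_max = v_peak = 42

d=252 v_max=42 a_max=14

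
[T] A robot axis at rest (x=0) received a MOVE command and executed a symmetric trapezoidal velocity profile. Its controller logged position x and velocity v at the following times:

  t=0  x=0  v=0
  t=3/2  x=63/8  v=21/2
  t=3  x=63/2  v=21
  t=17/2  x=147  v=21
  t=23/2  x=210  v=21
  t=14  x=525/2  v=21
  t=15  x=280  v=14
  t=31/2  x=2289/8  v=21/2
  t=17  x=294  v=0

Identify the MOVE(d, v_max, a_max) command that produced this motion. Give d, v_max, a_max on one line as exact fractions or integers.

final state: t=17, x=294, v=0 → d = 294
a_max = (21/2−0)/(3/2−0) = 7
max v = 21 over t∈[3,14] → v_max = 21
check: 21·(3+11) = 294 ✓

d=294 v_max=21 a_max=7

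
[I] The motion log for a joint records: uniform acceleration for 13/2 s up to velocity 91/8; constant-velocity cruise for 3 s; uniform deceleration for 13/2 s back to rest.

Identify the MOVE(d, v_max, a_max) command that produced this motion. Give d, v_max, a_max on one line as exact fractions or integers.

a_max = (91/8)/(13/2) = 7/4
d_a = ½·91/8·13/2 = 1183/32; d_c = 91/8·3 = 273/8
d = 2·1183/32 + 273/8 = 1729/16
t_c = 3 > 0 so v_max = 91/8

d=1729/16 v_max=91/8 a_max=7/4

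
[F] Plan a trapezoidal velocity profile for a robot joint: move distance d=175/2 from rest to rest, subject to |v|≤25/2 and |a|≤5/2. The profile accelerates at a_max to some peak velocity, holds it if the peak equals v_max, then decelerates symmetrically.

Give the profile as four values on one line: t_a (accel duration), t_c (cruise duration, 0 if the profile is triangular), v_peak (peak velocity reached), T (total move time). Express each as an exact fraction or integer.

v_max²/a_max = (25/2)²/(5/2) = 125/2
175/2 ≥ 125/2 so v_max reached
t_a = (25/2)/(5/2) = 5; v_peak = 25/2
d_cruise = 175/2 − 125/2 = 25; t_c = 25/(25/2) = 2
T = 2·5 + 2 = 12

t_a=5 t_c=2 v_peak=25/2 T=12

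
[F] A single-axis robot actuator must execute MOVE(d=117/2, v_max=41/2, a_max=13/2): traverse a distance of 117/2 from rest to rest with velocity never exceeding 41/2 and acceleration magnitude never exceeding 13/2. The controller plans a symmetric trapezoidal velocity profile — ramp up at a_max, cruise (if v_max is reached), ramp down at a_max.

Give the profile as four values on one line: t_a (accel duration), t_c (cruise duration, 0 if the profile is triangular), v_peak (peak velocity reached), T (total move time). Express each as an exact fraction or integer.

(v_max)²/a_max = (41/2)²/(13/2) = 1681/26
117/2 < 1681/26 → triangular
v_peak = √(117/2·13/2) = √(1521/4) = 39/2
t_a = (39/2)/(13/2) = 3; t_c = 0
T = 2·3 = 6

t_a=3 t_c=0 v_peak=39/2 T=6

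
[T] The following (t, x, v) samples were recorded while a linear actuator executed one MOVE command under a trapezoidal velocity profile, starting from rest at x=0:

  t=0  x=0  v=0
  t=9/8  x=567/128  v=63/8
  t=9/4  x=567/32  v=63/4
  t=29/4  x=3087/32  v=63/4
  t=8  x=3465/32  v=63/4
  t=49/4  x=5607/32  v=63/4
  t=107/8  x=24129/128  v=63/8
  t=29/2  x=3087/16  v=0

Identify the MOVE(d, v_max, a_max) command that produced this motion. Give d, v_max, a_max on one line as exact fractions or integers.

d=3087/16 v_max=63/4 a_max=7

final state: t=29/2, x=3087/16, v=0 → d = 3087/16
a_max = (63/8−0)/(9/8−0) = 7
max v = 63/4 over t∈[9/4,49/4] → v_max = 63/4
check: 63/4·(9/4+10) = 3087/16 ✓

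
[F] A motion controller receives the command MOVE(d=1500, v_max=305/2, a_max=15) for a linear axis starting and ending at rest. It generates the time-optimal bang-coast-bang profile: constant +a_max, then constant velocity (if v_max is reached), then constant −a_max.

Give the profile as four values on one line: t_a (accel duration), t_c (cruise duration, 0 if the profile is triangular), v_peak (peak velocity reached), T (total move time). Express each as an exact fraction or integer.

t_a=10 t_c=0 v_peak=150 T=20

(v_max)²/a_max = (305/2)²/15 = 18605/12
1500 < 18605/12 so t_c = 0
v_peak = √(1500·15) = √22500 = 150
t_a = 150/15 = 10; t_c = 0
T = 2·10 = 20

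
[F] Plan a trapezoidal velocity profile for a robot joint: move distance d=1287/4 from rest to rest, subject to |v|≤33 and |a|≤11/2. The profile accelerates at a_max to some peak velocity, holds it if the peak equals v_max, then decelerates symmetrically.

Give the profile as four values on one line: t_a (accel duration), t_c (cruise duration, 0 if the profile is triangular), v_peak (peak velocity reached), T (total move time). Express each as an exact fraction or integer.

v_max²/a_max = 33²/(11/2) = 198
1287/4 ≥ 198 ⇒ cruise phase
t_a = 33/(11/2) = 6; v_peak = 33
d_cruise = 1287/4 − 198 = 495/4; t_c = (495/4)/33 = 15/4
T = 2·6 + 15/4 = 63/4

t_a=6 t_c=15/4 v_peak=33 T=63/4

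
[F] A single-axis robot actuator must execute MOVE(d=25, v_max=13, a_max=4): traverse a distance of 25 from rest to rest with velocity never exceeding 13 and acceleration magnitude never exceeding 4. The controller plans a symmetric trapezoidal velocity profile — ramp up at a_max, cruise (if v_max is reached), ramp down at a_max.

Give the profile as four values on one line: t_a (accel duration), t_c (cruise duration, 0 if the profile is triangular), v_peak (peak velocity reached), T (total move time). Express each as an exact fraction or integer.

vₘ²/aₘ = 13²/4 = 169/4
25 < 169/4 → triangular
v_peak = √(25·4) = √100 = 10
t_a = 10/4 = 5/2; t_c = 0
T = 2·5/2 = 5

t_a=5/2 t_c=0 v_peak=10 T=5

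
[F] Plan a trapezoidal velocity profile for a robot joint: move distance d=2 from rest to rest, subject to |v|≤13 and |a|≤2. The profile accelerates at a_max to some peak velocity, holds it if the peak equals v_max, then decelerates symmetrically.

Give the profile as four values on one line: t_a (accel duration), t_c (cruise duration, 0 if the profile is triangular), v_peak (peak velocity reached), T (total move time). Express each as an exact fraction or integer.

(v_max)²/a_max = 13²/2 = 169/2
2 < 169/2 so t_c = 0
v_peak = √(2·2) = √4 = 2
t_a = 2/2 = 1; t_c = 0
T = 2·1 = 2

t_a=1 t_c=0 v_peak=2 T=2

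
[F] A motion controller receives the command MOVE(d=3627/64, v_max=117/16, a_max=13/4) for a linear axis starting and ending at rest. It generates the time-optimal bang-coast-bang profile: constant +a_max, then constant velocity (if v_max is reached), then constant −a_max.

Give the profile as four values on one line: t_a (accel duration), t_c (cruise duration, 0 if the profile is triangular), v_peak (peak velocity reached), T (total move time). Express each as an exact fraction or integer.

t_a=9/4 t_c=11/2 v_peak=117/16 T=10

v_max²/a_max = (117/16)²/(13/4) = 1053/64
3627/64 ≥ 1053/64 ⇒ cruise phase
t_a = (117/16)/(13/4) = 9/4; v_peak = 117/16
d_cruise = 3627/64 − 1053/64 = 1287/32; t_c = (1287/32)/(117/16) = 11/2
T = 2·9/4 + 11/2 = 10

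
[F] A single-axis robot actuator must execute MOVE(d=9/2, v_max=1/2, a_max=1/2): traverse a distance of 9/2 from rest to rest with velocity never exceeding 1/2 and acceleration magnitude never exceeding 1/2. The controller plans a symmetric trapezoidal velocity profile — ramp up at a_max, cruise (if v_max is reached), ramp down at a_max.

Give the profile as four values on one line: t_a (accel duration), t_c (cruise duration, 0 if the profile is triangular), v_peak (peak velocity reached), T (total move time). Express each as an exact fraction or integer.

t_a=1 t_c=8 v_peak=1/2 T=10

v_max²/a_max = (1/2)²/(1/2) = 1/2
9/2 ≥ 1/2 so v_max reached
t_a = (1/2)/(1/2) = 1; v_peak = 1/2
d_cruise = 9/2 − 1/2 = 4; t_c = 4/(1/2) = 8
T = 2·1 + 8 = 10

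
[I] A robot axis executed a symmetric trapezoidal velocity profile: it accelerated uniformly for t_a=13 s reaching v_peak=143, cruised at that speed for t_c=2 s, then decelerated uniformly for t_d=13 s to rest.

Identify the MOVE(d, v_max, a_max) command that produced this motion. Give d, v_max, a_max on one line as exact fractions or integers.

d=2145 v_max=143 a_max=11

a_max = 143/13 = 11
d_a = ½·143·13 = 1859/2; d_c = 143·2 = 286
d = 2·1859/2 + 286 = 2145
t_c = 2 > 0 ⇒ limit active, v_max = 143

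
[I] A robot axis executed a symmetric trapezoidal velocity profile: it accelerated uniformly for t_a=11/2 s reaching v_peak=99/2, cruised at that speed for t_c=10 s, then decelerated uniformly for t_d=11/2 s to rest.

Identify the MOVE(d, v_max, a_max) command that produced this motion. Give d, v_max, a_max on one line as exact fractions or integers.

d=3069/4 v_max=99/2 a_max=9

a_max = (99/2)/(11/2) = 9
d_a = ½·99/2·11/2 = 1089/8; d_c = 99/2·10 = 495
d = 2·1089/8 + 495 = 3069/4
t_c = 10 > 0 ⇒ limit active, v_max = 99/2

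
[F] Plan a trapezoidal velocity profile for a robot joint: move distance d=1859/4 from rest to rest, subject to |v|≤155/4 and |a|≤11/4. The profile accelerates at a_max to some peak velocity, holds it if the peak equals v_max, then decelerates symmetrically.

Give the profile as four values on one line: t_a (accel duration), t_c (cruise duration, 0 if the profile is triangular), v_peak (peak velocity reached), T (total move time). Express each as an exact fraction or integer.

t_a=13 t_c=0 v_peak=143/4 T=26

vₘ²/aₘ = (155/4)²/(11/4) = 24025/44
1859/4 < 24025/44 → triangular
v_peak = √(1859/4·11/4) = √(20449/16) = 143/4
t_a = (143/4)/(11/4) = 13; t_c = 0
T = 2·13 = 26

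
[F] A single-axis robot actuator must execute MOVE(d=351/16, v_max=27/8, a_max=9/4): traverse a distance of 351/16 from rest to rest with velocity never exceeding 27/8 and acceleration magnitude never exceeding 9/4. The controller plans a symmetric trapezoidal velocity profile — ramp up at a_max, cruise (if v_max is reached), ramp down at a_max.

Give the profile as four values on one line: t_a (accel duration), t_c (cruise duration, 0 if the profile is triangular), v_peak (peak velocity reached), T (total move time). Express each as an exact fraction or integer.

t_a=3/2 t_c=5 v_peak=27/8 T=8

v_max²/a_max = (27/8)²/(9/4) = 81/16
351/16 ≥ 81/16 so v_max reached
t_a = (27/8)/(9/4) = 3/2; v_peak = 27/8
d_cruise = 351/16 − 81/16 = 135/8; t_c = (135/8)/(27/8) = 5
T = 2·3/2 + 5 = 8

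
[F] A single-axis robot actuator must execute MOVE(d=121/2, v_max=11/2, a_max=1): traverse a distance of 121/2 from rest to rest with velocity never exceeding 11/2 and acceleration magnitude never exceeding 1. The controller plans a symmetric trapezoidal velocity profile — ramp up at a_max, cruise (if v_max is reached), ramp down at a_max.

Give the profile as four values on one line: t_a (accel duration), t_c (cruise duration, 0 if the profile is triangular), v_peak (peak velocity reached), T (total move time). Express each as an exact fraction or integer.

t_a=11/2 t_c=11/2 v_peak=11/2 T=33/2

v_max²/a_max = (11/2)²/1 = 121/4
121/2 ≥ 121/4 ⇒ cruise phase
t_a = (11/2)/1 = 11/2; v_peak = 11/2
d_cruise = 121/2 − 121/4 = 121/4; t_c = (121/4)/(11/2) = 11/2
T = 2·11/2 + 11/2 = 33/2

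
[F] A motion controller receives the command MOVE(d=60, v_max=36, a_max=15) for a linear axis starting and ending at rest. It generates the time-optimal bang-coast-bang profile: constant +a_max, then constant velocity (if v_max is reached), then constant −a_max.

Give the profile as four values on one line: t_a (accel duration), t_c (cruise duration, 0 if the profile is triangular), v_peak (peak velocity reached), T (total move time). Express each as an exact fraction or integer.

v_max²/a_max = 36²/15 = 432/5
60 < 432/5 → triangular
v_peak = √(60·15) = √900 = 30
t_a = 30/15 = 2; t_c = 0
T = 2·2 = 4

t_a=2 t_c=0 v_peak=30 T=4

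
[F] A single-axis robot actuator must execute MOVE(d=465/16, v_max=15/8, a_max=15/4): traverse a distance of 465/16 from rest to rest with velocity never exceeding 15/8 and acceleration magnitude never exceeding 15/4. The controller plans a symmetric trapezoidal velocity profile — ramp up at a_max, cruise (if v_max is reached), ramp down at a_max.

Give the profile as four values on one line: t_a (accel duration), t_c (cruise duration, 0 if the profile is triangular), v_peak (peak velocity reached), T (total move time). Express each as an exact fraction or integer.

t_a=1/2 t_c=15 v_peak=15/8 T=16

(v_max)²/a_max = (15/8)²/(15/4) = 15/16
465/16 ≥ 15/16 so v_max reached
t_a = (15/8)/(15/4) = 1/2; v_peak = 15/8
d_cruise = 465/16 − 15/16 = 225/8; t_c = (225/8)/(15/8) = 15
T = 2·1/2 + 15 = 16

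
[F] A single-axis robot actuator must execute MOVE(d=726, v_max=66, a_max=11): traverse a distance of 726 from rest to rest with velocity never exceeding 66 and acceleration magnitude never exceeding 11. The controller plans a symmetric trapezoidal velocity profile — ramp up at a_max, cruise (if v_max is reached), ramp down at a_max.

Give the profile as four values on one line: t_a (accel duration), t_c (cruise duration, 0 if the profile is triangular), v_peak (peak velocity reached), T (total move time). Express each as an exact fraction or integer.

v_max²/a_max = 66²/11 = 396
726 ≥ 396 ⇒ cruise phase
t_a = 66/11 = 6; v_peak = 66
d_cruise = 726 − 396 = 330; t_c = 330/66 = 5
T = 2·6 + 5 = 17

t_a=6 t_c=5 v_peak=66 T=17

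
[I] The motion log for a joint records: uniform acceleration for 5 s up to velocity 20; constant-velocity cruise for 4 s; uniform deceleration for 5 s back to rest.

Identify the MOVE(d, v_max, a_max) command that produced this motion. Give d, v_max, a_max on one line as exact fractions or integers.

d=180 v_max=20 a_max=4

a_max = 20/5 = 4
d_a = ½·20·5 = 50; d_c = 20·4 = 80
d = 2·50 + 80 = 180
t_c = 4 > 0 ⇒ limit active, v_max = 20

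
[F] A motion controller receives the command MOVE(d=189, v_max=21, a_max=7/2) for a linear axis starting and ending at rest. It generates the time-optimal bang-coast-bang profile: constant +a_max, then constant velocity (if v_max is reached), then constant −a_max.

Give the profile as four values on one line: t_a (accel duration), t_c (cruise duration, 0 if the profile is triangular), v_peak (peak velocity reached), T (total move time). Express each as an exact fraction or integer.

t_a=6 t_c=3 v_peak=21 T=15

(v_max)²/a_max = 21²/(7/2) = 126
189 ≥ 126 ⇒ cruise phase
t_a = 21/(7/2) = 6; v_peak = 21
d_cruise = 189 − 126 = 63; t_c = 63/21 = 3
T = 2·6 + 3 = 15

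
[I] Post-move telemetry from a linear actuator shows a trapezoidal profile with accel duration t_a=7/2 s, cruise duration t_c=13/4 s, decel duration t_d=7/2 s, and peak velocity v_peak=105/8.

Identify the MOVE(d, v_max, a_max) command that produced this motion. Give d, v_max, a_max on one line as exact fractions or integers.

d=2835/32 v_max=105/8 a_max=15/4

a_max = (105/8)/(7/2) = 15/4
d_a = ½·105/8·7/2 = 735/32; d_c = 105/8·13/4 = 1365/32
d = 2·735/32 + 1365/32 = 2835/32
t_c = 13/4 > 0 so v_max = 105/8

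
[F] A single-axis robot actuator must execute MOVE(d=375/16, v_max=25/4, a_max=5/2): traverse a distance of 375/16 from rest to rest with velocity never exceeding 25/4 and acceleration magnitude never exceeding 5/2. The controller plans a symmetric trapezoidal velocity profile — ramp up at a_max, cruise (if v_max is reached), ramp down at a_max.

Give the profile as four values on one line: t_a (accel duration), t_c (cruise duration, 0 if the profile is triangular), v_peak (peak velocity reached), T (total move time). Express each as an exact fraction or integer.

(v_max)²/a_max = (25/4)²/(5/2) = 125/8
375/16 ≥ 125/8 ⇒ cruise phase
t_a = (25/4)/(5/2) = 5/2; v_peak = 25/4
d_cruise = 375/16 − 125/8 = 125/16; t_c = (125/16)/(25/4) = 5/4
T = 2·5/2 + 5/4 = 25/4

t_a=5/2 t_c=5/4 v_peak=25/4 T=25/4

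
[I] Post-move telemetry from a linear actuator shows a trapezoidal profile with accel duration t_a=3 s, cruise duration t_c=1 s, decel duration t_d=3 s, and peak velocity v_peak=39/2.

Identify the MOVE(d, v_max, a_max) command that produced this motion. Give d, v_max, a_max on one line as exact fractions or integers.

d=78 v_max=39/2 a_max=13/2

a_max = (39/2)/3 = 13/2
d_a = ½·39/2·3 = 117/4; d_c = 39/2·1 = 39/2
d = 2·117/4 + 39/2 = 78
t_c = 1 > 0 → v_max = v_peak = 39/2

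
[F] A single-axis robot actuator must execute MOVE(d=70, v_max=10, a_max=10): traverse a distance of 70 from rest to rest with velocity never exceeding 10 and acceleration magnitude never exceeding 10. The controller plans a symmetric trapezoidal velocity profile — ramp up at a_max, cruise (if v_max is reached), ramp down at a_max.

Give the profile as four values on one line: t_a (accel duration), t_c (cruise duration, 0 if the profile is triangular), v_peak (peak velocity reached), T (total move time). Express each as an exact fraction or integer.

vₘ²/aₘ = 10²/10 = 10
70 ≥ 10 so v_max reached
t_a = 10/10 = 1; v_peak = 10
d_cruise = 70 − 10 = 60; t_c = 60/10 = 6
T = 2·1 + 6 = 8

t_a=1 t_c=6 v_peak=10 T=8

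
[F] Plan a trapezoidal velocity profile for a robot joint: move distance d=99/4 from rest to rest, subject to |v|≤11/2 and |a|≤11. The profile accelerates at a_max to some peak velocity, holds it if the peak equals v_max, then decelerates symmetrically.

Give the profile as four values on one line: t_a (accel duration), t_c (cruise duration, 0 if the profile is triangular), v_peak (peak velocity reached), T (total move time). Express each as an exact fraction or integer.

t_a=1/2 t_c=4 v_peak=11/2 T=5

vₘ²/aₘ = (11/2)²/11 = 11/4
99/4 ≥ 11/4 → trapezoidal
t_a = (11/2)/11 = 1/2; v_peak = 11/2
d_cruise = 99/4 − 11/4 = 22; t_c = 22/(11/2) = 4
T = 2·1/2 + 4 = 5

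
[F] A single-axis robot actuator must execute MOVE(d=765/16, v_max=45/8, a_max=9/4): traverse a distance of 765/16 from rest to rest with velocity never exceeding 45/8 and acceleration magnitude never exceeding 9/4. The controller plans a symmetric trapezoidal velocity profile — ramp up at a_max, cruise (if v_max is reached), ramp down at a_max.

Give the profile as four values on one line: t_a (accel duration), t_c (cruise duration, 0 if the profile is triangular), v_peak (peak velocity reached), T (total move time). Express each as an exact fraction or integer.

v_max²/a_max = (45/8)²/(9/4) = 225/16
765/16 ≥ 225/16 → trapezoidal
t_a = (45/8)/(9/4) = 5/2; v_peak = 45/8
d_cruise = 765/16 − 225/16 = 135/4; t_c = (135/4)/(45/8) = 6
T = 2·5/2 + 6 = 11

t_a=5/2 t_c=6 v_peak=45/8 T=11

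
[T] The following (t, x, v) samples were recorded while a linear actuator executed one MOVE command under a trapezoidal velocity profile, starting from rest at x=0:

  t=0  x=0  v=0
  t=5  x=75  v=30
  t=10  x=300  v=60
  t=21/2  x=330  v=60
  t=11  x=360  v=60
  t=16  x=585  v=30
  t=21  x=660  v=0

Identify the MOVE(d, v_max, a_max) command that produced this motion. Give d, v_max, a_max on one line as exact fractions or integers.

final state: t=21, x=660, v=0 → d = 660
a_max = (30−0)/(5−0) = 6
max v = 60 over t∈[10,11] → v_max = 60
check: 60·(10+1) = 660 ✓

d=660 v_max=60 a_max=6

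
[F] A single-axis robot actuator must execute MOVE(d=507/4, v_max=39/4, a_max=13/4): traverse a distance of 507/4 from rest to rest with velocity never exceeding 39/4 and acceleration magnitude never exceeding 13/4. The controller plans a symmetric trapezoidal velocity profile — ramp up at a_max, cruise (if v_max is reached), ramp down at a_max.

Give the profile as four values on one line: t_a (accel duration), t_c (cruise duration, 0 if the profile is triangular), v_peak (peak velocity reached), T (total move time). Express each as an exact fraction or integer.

vₘ²/aₘ = (39/4)²/(13/4) = 117/4
507/4 ≥ 117/4 → trapezoidal
t_a = (39/4)/(13/4) = 3; v_peak = 39/4
d_cruise = 507/4 − 117/4 = 195/2; t_c = (195/2)/(39/4) = 10
T = 2·3 + 10 = 16

t_a=3 t_c=10 v_peak=39/4 T=16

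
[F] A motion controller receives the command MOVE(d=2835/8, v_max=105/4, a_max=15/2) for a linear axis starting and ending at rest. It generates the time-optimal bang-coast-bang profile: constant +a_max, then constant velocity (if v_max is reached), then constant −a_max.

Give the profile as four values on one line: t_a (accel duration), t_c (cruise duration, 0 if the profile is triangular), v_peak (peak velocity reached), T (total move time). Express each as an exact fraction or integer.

t_a=7/2 t_c=10 v_peak=105/4 T=17

v_max²/a_max = (105/4)²/(15/2) = 735/8
2835/8 ≥ 735/8 ⇒ cruise phase
t_a = (105/4)/(15/2) = 7/2; v_peak = 105/4
d_cruise = 2835/8 − 735/8 = 525/2; t_c = (525/2)/(105/4) = 10
T = 2·7/2 + 10 = 17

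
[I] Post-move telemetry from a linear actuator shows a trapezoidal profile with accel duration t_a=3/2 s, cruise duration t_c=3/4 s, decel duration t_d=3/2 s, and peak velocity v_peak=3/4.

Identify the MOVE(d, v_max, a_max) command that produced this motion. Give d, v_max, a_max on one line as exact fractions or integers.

a_max = (3/4)/(3/2) = 1/2
d_a = ½·3/4·3/2 = 9/16; d_c = 3/4·3/4 = 9/16
d = 2·9/16 + 9/16 = 27/16
t_c = 3/4 > 0 → v_max = v_peak = 3/4

d=27/16 v_max=3/4 a_max=1/2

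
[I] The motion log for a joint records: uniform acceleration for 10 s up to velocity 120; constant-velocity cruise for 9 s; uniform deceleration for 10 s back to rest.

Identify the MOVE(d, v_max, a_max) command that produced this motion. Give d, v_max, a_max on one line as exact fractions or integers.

a_max = 120/10 = 12
d_a = ½·120·10 = 600; d_c = 120·9 = 1080
d = 2·600 + 1080 = 2280
t_c = 9 > 0 so v_max = 120

d=2280 v_max=120 a_max=12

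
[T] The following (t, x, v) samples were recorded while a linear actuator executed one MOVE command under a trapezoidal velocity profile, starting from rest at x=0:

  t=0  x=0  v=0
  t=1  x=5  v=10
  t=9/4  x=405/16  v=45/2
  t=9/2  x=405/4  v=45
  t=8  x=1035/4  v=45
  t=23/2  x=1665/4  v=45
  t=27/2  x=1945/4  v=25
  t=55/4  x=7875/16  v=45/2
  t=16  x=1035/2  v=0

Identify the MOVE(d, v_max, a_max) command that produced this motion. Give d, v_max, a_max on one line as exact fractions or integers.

final state: t=16, x=1035/2, v=0 → d = 1035/2
a_max = (10−0)/(1−0) = 10
max v = 45 over t∈[9/2,23/2] → v_max = 45
check: 45·(9/2+7) = 1035/2 ✓

d=1035/2 v_max=45 a_max=10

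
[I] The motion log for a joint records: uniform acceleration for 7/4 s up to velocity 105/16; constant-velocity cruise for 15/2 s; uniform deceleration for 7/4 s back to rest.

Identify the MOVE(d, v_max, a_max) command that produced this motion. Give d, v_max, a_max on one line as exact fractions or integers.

a_max = (105/16)/(7/4) = 15/4
d_a = ½·105/16·7/4 = 735/128; d_c = 105/16·15/2 = 1575/32
d = 2·735/128 + 1575/32 = 3885/64
t_c = 15/2 > 0 ⇒ limit active, v_max = 105/16

d=3885/64 v_max=105/16 a_max=15/4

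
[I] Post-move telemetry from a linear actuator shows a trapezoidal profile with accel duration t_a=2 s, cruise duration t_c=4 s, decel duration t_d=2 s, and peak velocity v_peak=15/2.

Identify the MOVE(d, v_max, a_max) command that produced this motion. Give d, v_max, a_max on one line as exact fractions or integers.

d=45 v_max=15/2 a_max=15/4

a_max = (15/2)/2 = 15/4
d_a = ½·15/2·2 = 15/2; d_c = 15/2·4 = 30
d = 2·15/2 + 30 = 45
t_c = 4 > 0 so v_max = 15/2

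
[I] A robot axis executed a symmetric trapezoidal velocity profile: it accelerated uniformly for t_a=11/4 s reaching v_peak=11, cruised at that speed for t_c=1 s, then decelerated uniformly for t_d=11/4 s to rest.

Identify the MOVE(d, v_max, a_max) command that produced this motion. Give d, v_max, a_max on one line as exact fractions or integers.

a_max = 11/(11/4) = 4
d_a = ½·11·11/4 = 121/8; d_c = 11·1 = 11
d = 2·121/8 + 11 = 165/4
t_c = 1 > 0 ⇒ limit active, v_max = 11

d=165/4 v_max=11 a_max=4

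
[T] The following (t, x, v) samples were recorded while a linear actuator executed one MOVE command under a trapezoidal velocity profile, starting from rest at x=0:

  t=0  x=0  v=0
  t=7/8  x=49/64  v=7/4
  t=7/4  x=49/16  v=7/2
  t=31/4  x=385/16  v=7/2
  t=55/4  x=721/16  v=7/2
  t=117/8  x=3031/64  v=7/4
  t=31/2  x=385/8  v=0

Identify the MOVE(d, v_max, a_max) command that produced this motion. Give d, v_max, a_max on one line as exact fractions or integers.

final state: t=31/2, x=385/8, v=0 → d = 385/8
a_max = (7/4−0)/(7/8−0) = 2
max v = 7/2 over t∈[7/4,55/4] → v_max = 7/2
check: 7/2·(7/4+12) = 385/8 ✓

d=385/8 v_max=7/2 a_max=2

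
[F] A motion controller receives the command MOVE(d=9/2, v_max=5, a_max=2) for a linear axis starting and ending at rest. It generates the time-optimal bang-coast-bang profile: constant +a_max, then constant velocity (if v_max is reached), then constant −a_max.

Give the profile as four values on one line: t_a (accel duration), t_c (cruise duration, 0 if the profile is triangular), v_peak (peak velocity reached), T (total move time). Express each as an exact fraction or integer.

(v_max)²/a_max = 5²/2 = 25/2
9/2 < 25/2 so t_c = 0
v_peak = √(9/2·2) = √9 = 3
t_a = 3/2; t_c = 0
T = 2·3/2 = 3

t_a=3/2 t_c=0 v_peak=3 T=3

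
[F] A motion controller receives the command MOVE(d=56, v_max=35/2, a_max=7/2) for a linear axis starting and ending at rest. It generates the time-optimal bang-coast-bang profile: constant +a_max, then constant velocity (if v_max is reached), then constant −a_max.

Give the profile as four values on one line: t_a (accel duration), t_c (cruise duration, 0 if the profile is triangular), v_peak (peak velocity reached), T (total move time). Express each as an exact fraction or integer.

t_a=4 t_c=0 v_peak=14 T=8

(v_max)²/a_max = (35/2)²/(7/2) = 175/2
56 < 175/2 ⇒ no cruise
v_peak = √(56·7/2) = √196 = 14
t_a = 14/(7/2) = 4; t_c = 0
T = 2·4 = 8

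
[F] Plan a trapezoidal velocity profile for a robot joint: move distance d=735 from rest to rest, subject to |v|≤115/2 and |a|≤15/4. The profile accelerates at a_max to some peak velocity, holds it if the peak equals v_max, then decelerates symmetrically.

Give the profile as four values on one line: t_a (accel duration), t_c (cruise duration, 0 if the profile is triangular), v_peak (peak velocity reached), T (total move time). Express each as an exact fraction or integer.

t_a=14 t_c=0 v_peak=105/2 T=28

(v_max)²/a_max = (115/2)²/(15/4) = 2645/3
735 < 2645/3 so t_c = 0
v_peak = √(735·15/4) = √(11025/4) = 105/2
t_a = (105/2)/(15/4) = 14; t_c = 0
T = 2·14 = 28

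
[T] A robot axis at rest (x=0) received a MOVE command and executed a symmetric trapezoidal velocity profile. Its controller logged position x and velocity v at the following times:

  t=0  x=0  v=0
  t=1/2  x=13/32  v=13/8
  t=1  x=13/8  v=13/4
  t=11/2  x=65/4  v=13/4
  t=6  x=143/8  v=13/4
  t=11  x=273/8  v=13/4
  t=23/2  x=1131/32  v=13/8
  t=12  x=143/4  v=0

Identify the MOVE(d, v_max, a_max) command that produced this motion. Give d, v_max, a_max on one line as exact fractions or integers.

final state: t=12, x=143/4, v=0 → d = 143/4
a_max = (13/8−0)/(1/2−0) = 13/4
max v = 13/4 over t∈[1,11] → v_max = 13/4
check: 13/4·(1+10) = 143/4 ✓

d=143/4 v_max=13/4 a_max=13/4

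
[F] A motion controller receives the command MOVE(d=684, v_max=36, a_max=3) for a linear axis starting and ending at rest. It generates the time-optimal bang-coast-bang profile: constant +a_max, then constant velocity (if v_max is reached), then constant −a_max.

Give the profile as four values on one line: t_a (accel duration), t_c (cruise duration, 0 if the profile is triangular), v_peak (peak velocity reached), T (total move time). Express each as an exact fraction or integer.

vₘ²/aₘ = 36²/3 = 432
684 ≥ 432 so v_max reached
t_a = 36/3 = 12; v_peak = 36
d_cruise = 684 − 432 = 252; t_c = 252/36 = 7
T = 2·12 + 7 = 31

t_a=12 t_c=7 v_peak=36 T=31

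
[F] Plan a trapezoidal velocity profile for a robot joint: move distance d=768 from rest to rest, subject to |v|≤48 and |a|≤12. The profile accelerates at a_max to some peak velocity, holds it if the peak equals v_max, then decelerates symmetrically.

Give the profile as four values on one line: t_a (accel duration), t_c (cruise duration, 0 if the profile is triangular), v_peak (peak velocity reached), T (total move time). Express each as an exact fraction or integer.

t_a=4 t_c=12 v_peak=48 T=20

vₘ²/aₘ = 48²/12 = 192
768 ≥ 192 ⇒ cruise phase
t_a = 48/12 = 4; v_peak = 48
d_cruise = 768 − 192 = 576; t_c = 576/48 = 12
T = 2·4 + 12 = 20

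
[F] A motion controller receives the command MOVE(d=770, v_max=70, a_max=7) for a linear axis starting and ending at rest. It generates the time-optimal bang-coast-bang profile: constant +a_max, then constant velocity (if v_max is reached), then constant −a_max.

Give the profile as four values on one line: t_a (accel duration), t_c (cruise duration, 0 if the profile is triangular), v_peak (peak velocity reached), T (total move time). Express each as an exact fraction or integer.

(v_max)²/a_max = 70²/7 = 700
770 ≥ 700 → trapezoidal
t_a = 70/7 = 10; v_peak = 70
d_cruise = 770 − 700 = 70; t_c = 70/70 = 1
T = 2·10 + 1 = 21

t_a=10 t_c=1 v_peak=70 T=21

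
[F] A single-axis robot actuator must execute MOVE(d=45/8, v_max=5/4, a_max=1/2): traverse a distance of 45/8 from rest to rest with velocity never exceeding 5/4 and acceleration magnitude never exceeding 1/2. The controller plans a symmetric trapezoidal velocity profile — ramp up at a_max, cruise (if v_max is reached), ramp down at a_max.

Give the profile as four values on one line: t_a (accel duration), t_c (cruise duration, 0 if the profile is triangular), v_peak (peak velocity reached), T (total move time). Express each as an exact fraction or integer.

t_a=5/2 t_c=2 v_peak=5/4 T=7

vₘ²/aₘ = (5/4)²/(1/2) = 25/8
45/8 ≥ 25/8 so v_max reached
t_a = (5/4)/(1/2) = 5/2; v_peak = 5/4
d_cruise = 45/8 − 25/8 = 5/2; t_c = (5/2)/(5/4) = 2
T = 2·5/2 + 2 = 7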